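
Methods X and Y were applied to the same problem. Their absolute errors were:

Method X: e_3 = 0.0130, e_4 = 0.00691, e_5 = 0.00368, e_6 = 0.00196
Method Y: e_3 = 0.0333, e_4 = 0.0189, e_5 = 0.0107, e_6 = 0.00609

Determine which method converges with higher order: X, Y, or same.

same

Method X: p ≈ ln(0.00196/0.00368)/ln(0.00368/0.00691) ≈ 1.00.
Method Y: p ≈ ln(0.00609/0.0107)/ln(0.0107/0.0189) ≈ 0.99.
Both orders ≈ 1.0 — effectively the same.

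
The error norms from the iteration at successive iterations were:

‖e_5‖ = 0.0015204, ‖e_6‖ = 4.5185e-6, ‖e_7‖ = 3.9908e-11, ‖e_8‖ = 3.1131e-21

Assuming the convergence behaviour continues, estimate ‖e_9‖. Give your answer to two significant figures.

First estimate the order: p ≈ ln(‖e_8‖/‖e_7‖) / ln(‖e_7‖/‖e_6‖) = ln(3.1131e-21/3.9908e-11)/ln(3.9908e-11/4.5185e-6) = ln(7.80069e-11)/ln(8.83213e-06) ≈ 2.0000.
Then ‖e_9‖ ≈ ‖e_8‖·(‖e_8‖/‖e_7‖)^p = 3.1131e-21·(7.80069e-11)^2.0000 = 3.1131e-21·6.08508e-21 ≈ 1.894e-41.

1.9e-41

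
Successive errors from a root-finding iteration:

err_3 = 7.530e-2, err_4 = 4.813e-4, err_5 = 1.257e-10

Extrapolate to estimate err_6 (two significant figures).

2.2e-30

First estimate the order: p ≈ ln(err_5/err_4) / ln(err_4/err_3) = ln(1.257e-10/4.813e-4)/ln(4.813e-4/7.530e-2) = ln(2.61168e-07)/ln(0.00639177) ≈ 3.0000.
Then err_6 ≈ err_5·(err_5/err_4)^p = 1.257e-10·(2.61168e-07)^3.0000 = 1.257e-10·1.78139e-20 ≈ 2.239e-30.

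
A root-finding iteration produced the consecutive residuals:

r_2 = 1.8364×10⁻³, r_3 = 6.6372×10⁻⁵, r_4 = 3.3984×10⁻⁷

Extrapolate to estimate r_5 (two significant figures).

7.8e-11

First estimate the order: p ≈ ln(r_4/r_3) / ln(r_3/r_2) = ln(3.3984×10⁻⁷/6.6372×10⁻⁵)/ln(6.6372×10⁻⁵/1.8364×10⁻³) = ln(0.00512023)/ln(0.0361425) ≈ 1.5886.
Then r_5 ≈ r_4·(r_4/r_3)^p = 3.3984×10⁻⁷·(0.00512023)^1.5886 = 3.3984×10⁻⁷·0.000229603 ≈ 7.803e-11.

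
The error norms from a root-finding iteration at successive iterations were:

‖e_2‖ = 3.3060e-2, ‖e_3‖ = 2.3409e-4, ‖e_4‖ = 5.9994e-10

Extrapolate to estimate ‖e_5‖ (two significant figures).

1.7e-24

First estimate the order: p ≈ ln(‖e_4‖/‖e_3‖) / ln(‖e_3‖/‖e_2‖) = ln(5.9994e-10/2.3409e-4)/ln(2.3409e-4/3.3060e-2) = ln(2.56286e-06)/ln(0.00708076) ≈ 2.6007.
Then ‖e_5‖ ≈ ‖e_4‖·(‖e_4‖/‖e_3‖)^p = 5.9994e-10·(2.56286e-06)^2.6007 = 5.9994e-10·2.87588e-15 ≈ 1.725e-24.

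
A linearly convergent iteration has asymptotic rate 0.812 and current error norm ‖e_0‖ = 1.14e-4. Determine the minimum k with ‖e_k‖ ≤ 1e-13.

101

After k steps, ‖e_k‖ ≈ 1.14e-4·0.812^k.
Need 0.812^k ≤ 1e-13/1.14e-4 = 8.77193e-10.
k ≥ ln(8.77193e-10)/ln(0.812) = -20.8543/-0.20825 = 100.141.
Smallest integer k = 101.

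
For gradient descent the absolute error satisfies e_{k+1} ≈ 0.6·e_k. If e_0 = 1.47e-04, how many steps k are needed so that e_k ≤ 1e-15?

After k steps, e_k ≈ 1.47e-04·0.6^k.
Need 0.6^k ≤ 1e-15/1.47e-04 = 6.80272e-12.
k ≥ ln(6.80272e-12)/ln(0.6) = -25.7137/-0.51083 = 50.337.
Smallest integer k = 51.

51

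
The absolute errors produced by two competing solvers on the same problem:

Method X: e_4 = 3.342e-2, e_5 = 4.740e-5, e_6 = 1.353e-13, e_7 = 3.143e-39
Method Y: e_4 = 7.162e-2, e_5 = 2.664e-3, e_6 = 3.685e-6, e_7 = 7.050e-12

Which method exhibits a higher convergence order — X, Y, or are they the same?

Method X: p ≈ ln(3.143e-39/1.353e-13)/ln(1.353e-13/4.740e-5) ≈ 3.00.
Method Y: p ≈ ln(7.050e-12/3.685e-6)/ln(3.685e-6/2.664e-3) ≈ 2.00.
Method X has the higher order (≈3.0 vs ≈2.0).

X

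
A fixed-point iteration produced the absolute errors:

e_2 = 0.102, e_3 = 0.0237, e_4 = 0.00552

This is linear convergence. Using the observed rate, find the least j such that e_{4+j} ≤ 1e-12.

Rate ρ ≈ e_4/e_3 = 0.00552/0.0237 = 0.2329.
After j more steps, e_{4+j} ≈ 0.00552·ρ^j; need ρ^j ≤ 1e-12/0.00552 = 1.81159e-10.
j ≥ ln(1.81159e-10)/ln(0.2329) = -22.4316/-1.45715 = 15.394.
So 16 more iterations are needed.

16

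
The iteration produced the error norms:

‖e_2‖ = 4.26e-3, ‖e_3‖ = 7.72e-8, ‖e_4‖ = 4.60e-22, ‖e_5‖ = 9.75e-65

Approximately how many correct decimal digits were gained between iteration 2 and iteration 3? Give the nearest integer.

5

Digits gained ≈ log₁₀(‖e_2‖/‖e_3‖) = log₁₀(4.26e-3/7.72e-8) = log₁₀(55181.3) ≈ 4.742.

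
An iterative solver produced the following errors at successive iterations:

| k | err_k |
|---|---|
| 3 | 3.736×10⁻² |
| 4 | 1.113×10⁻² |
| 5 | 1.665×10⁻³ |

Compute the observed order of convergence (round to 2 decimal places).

1.57

p ≈ ln(err_5/err_4) / ln(err_4/err_3)
  = ln(1.665×10⁻³/1.113×10⁻²) / ln(1.113×10⁻²/3.736×10⁻²)
  = ln(0.149596) / ln(0.297912)
  = -1.89982 / -1.21096 ≈ 1.56885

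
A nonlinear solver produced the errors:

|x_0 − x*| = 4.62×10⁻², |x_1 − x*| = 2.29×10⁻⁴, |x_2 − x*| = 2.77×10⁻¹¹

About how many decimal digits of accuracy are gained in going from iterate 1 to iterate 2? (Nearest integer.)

7

Digits gained ≈ log₁₀(|x_1 − x*|/|x_2 − x*|) = log₁₀(2.29×10⁻⁴/2.77×10⁻¹¹) = log₁₀(8.26715e+06) ≈ 6.917.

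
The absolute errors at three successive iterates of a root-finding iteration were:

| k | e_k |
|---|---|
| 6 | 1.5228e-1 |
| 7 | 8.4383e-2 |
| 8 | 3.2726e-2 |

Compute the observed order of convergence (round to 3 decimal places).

p ≈ ln(e_8/e_7) / ln(e_7/e_6)
  = ln(3.2726e-2/8.4383e-2) / ln(8.4383e-2/1.5228e-1)
  = ln(0.387827) / ln(0.554131)
  = -0.947196 / -0.590354 ≈ 1.604454

1.604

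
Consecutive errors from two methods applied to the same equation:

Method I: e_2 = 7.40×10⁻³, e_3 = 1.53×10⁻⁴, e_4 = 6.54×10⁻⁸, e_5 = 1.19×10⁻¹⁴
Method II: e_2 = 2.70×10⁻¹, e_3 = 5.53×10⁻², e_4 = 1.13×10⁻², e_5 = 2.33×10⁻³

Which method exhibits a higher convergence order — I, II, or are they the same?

I

Method I: p ≈ ln(1.19×10⁻¹⁴/6.54×10⁻⁸)/ln(6.54×10⁻⁸/1.53×10⁻⁴) ≈ 2.00.
Method II: p ≈ ln(2.33×10⁻³/1.13×10⁻²)/ln(1.13×10⁻²/5.53×10⁻²) ≈ 0.99.
Method I has the higher order (≈2.0 vs ≈1.0).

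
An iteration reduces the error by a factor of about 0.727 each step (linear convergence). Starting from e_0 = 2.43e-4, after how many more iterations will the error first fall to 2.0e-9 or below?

37

After k steps, e_k ≈ 2.43e-4·0.727^k.
Need 0.727^k ≤ 2.0e-9/2.43e-4 = 8.23045e-06.
k ≥ ln(8.23045e-06)/ln(0.727) = -11.7077/-0.31883 = 36.721.
Smallest integer k = 37.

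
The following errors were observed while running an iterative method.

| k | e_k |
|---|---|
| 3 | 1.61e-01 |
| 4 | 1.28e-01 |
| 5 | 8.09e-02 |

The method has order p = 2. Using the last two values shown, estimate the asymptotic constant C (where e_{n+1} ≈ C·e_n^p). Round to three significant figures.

4.94

C ≈ e_5 / e_4^2
  = 8.09e-02 / (1.28e-01)^2
  = 8.09e-02 / 0.016384 ≈ 4.9377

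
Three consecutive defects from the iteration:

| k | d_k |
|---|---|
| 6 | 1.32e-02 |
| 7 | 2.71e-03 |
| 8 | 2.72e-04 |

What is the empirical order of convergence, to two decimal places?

1.45

p ≈ ln(d_8/d_7) / ln(d_7/d_6)
  = ln(2.72e-04/2.71e-03) / ln(2.71e-03/1.32e-02)
  = ln(0.100369) / ln(0.205303)
  = -2.29890 / -1.58327 ≈ 1.45199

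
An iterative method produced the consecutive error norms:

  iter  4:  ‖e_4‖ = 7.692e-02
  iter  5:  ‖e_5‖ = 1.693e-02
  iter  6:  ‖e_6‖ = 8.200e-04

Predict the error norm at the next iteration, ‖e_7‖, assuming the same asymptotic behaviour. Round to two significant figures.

1.9e-6

First estimate the order: p ≈ ln(‖e_6‖/‖e_5‖) / ln(‖e_5‖/‖e_4‖) = ln(8.200e-04/1.693e-02)/ln(1.693e-02/7.692e-02) = ln(0.0484347)/ln(0.220099) ≈ 2.0001.
Then ‖e_7‖ ≈ ‖e_6‖·(‖e_6‖/‖e_5‖)^p = 8.200e-04·(0.0484347)^2.0001 = 8.200e-04·0.00234521 ≈ 1.923e-06.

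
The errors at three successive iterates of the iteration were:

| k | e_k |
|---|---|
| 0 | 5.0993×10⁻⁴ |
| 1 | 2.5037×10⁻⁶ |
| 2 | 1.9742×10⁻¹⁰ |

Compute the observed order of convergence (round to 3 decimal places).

1.777

p ≈ ln(e_2/e_1) / ln(e_1/e_0)
  = ln(1.9742×10⁻¹⁰/2.5037×10⁻⁶) / ln(2.5037×10⁻⁶/5.0993×10⁻⁴)
  = ln(7.88513e-05) / ln(0.00490989)
  = -9.447947 / -5.316504 ≈ 1.777098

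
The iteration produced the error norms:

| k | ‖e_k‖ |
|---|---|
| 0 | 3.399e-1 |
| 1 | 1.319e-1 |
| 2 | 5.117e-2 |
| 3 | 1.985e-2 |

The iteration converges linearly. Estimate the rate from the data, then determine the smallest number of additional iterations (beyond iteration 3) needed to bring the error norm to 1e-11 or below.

Rate ρ ≈ ‖e_3‖/‖e_2‖ = 1.985e-2/5.117e-2 = 0.3879.
After j more steps, ‖e_{3+j}‖ ≈ 1.985e-2·ρ^j; need ρ^j ≤ 1e-11/1.985e-2 = 5.03778e-10.
j ≥ ln(5.03778e-10)/ln(0.3879) = -21.4089/-0.94701 = 22.607.
So 23 more iterations are needed.

23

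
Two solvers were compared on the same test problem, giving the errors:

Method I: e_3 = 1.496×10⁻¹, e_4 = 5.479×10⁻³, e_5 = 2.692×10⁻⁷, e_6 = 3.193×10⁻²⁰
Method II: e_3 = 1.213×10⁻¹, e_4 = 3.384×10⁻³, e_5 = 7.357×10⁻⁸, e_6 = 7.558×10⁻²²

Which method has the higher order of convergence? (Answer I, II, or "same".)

same

Method I: p ≈ ln(3.193×10⁻²⁰/2.692×10⁻⁷)/ln(2.692×10⁻⁷/5.479×10⁻³) ≈ 3.00.
Method II: p ≈ ln(7.558×10⁻²²/7.357×10⁻⁸)/ln(7.357×10⁻⁸/3.384×10⁻³) ≈ 3.00.
Both orders ≈ 3.0 — effectively the same.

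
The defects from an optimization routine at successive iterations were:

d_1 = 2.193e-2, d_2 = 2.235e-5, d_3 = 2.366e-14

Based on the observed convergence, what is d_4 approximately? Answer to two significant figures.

First estimate the order: p ≈ ln(d_3/d_2) / ln(d_2/d_1) = ln(2.366e-14/2.235e-5)/ln(2.235e-5/2.193e-2) = ln(1.05861e-09)/ln(0.00101915) ≈ 3.0000.
Then d_4 ≈ d_3·(d_3/d_2)^p = 2.366e-14·(1.05861e-09)^3.0000 = 2.366e-14·1.18634e-27 ≈ 2.807e-41.

2.8e-41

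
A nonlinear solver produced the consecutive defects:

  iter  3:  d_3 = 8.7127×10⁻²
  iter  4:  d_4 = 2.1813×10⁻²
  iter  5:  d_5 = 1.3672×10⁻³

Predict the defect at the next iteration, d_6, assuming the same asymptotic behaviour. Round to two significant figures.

5.4e-6

First estimate the order: p ≈ ln(d_5/d_4) / ln(d_4/d_3) = ln(1.3672×10⁻³/2.1813×10⁻²)/ln(2.1813×10⁻²/8.7127×10⁻²) = ln(0.0626782)/ln(0.250359) ≈ 2.0000.
Then d_6 ≈ d_5·(d_5/d_4)^p = 1.3672×10⁻³·(0.0626782)^2.0000 = 1.3672×10⁻³·0.00392856 ≈ 5.371e-06.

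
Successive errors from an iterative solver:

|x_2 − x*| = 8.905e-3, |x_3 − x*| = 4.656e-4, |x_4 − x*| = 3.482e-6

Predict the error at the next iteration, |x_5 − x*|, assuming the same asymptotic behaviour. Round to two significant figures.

First estimate the order: p ≈ ln(|x_4 − x*|/|x_3 − x*|) / ln(|x_3 − x*|/|x_2 − x*|) = ln(3.482e-6/4.656e-4)/ln(4.656e-4/8.905e-3) = ln(0.00747852)/ln(0.0522852) ≈ 1.6590.
Then |x_5 − x*| ≈ |x_4 − x*|·(|x_4 − x*|/|x_3 − x*|)^p = 3.482e-6·(0.00747852)^1.6590 = 3.482e-6·0.000296934 ≈ 1.034e-09.

1.0e-9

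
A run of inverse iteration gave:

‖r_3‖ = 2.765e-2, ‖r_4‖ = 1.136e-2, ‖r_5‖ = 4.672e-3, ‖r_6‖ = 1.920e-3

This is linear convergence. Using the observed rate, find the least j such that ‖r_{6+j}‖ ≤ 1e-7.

12

Rate ρ ≈ ‖r_6‖/‖r_5‖ = 1.920e-3/4.672e-3 = 0.4110.
After j more steps, ‖r_{6+j}‖ ≈ 1.920e-3·ρ^j; need ρ^j ≤ 1e-7/1.920e-3 = 5.20833e-05.
j ≥ ln(5.20833e-05)/ln(0.4110) = -9.8627/-0.88916 = 11.092.
So 12 more iterations are needed.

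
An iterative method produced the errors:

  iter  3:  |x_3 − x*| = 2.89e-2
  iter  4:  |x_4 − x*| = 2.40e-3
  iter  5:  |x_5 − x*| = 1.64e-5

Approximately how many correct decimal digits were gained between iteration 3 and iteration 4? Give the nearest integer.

1

Digits gained ≈ log₁₀(|x_3 − x*|/|x_4 − x*|) = log₁₀(2.89e-2/2.40e-3) = log₁₀(12.0417) ≈ 1.081.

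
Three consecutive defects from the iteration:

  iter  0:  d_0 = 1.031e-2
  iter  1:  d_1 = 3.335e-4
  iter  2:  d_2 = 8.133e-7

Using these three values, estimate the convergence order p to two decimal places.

p ≈ ln(d_2/d_1) / ln(d_1/d_0)
  = ln(8.133e-7/3.335e-4) / ln(3.335e-4/1.031e-2)
  = ln(0.00243868) / ln(0.0323472)
  = -6.01630 / -3.43123 ≈ 1.75339

1.75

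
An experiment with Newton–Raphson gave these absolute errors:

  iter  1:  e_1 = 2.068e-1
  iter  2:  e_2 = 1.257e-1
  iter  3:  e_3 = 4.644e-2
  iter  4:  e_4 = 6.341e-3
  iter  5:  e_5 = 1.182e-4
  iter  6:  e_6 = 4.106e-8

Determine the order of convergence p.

2

Consecutive ratios: e_6/e_5 = 4.106e-8/1.182e-4 = 0.000347377, e_5/e_4 = 1.182e-4/6.341e-3 = 0.0186406.
p ≈ ln(0.000347377)/ln(0.0186406) = -7.9651/-3.9824 ≈ 2.00.
So the convergence is quadratic (order 2).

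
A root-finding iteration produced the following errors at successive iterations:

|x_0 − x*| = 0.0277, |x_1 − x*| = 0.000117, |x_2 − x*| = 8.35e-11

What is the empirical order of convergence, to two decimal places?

2.59

p ≈ ln(|x_2 − x*|/|x_1 − x*|) / ln(|x_1 − x*|/|x_0 − x*|)
  = ln(8.35e-11/0.000117) / ln(0.000117/0.0277)
  = ln(7.13675e-07) / ln(0.00422383)
  = -14.15284 / -5.46701 ≈ 2.58877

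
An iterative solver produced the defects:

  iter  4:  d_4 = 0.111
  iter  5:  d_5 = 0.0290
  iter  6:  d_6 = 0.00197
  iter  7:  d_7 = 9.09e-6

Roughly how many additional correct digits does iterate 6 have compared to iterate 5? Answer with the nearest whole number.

Digits gained ≈ log₁₀(d_5/d_6) = log₁₀(0.0290/0.00197) = log₁₀(14.7208) ≈ 1.168.

1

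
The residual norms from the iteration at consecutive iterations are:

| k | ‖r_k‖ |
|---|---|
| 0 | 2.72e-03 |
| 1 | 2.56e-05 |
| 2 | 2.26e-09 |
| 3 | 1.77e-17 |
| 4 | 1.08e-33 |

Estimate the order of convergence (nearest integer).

2

Consecutive ratios: ‖r_4‖/‖r_3‖ = 1.08e-33/1.77e-17 = 6.10169e-17, ‖r_3‖/‖r_2‖ = 1.77e-17/2.26e-09 = 7.83186e-09.
p ≈ ln(6.10169e-17)/ln(7.83186e-09) = -37.3354/-18.6651 ≈ 2.00.
So the convergence is quadratic (order 2).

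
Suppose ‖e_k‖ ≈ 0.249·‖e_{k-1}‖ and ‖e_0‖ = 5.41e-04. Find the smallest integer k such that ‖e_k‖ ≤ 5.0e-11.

12

After k steps, ‖e_k‖ ≈ 5.41e-04·0.249^k.
Need 0.249^k ≤ 5.0e-11/5.41e-04 = 9.24214e-08.
k ≥ ln(9.24214e-08)/ln(0.249) = -16.1969/-1.39030 = 11.650.
Smallest integer k = 12.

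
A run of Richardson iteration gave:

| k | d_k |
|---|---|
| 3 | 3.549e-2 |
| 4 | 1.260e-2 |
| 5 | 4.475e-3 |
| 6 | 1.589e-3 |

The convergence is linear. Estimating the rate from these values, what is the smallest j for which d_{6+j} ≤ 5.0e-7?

8

Rate ρ ≈ d_6/d_5 = 1.589e-3/4.475e-3 = 0.3551.
After j more steps, d_{6+j} ≈ 1.589e-3·ρ^j; need ρ^j ≤ 5.0e-7/1.589e-3 = 0.000314663.
j ≥ ln(0.000314663)/ln(0.3551) = -8.0640/-1.03536 = 7.789.
So 8 more iterations are needed.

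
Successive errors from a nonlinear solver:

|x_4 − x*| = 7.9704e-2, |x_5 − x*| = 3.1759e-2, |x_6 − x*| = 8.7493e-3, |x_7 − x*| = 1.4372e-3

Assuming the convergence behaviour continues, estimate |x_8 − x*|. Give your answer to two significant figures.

First estimate the order: p ≈ ln(|x_7 − x*|/|x_6 − x*|) / ln(|x_6 − x*|/|x_5 − x*|) = ln(1.4372e-3/8.7493e-3)/ln(8.7493e-3/3.1759e-2) = ln(0.164265)/ln(0.27549) ≈ 1.4011.
Then |x_8 − x*| ≈ |x_7 − x*|·(|x_7 − x*|/|x_6 − x*|)^p = 1.4372e-3·(0.164265)^1.4011 = 1.4372e-3·0.0795976 ≈ 0.0001144.

1.1e-4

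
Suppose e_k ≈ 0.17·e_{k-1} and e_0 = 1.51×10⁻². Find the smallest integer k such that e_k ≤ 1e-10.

After k steps, e_k ≈ 1.51×10⁻²·0.17^k.
Need 0.17^k ≤ 1e-10/1.51×10⁻² = 6.62252e-09.
k ≥ ln(6.62252e-09)/ln(0.17) = -18.8328/-1.77196 = 10.628.
Smallest integer k = 11.

11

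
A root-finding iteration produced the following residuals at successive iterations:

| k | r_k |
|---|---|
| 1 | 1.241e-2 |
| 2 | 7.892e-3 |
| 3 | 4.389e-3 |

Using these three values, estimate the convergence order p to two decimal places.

p ≈ ln(r_3/r_2) / ln(r_2/r_1)
  = ln(4.389e-3/7.892e-3) / ln(7.892e-3/1.241e-2)
  = ln(0.556133) / ln(0.635939)
  = -0.58675 / -0.45265 ≈ 1.29626

1.30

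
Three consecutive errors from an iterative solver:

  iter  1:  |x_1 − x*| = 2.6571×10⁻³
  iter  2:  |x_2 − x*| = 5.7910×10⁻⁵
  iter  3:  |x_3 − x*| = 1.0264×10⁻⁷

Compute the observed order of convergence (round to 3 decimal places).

1.656

p ≈ ln(|x_3 − x*|/|x_2 − x*|) / ln(|x_2 − x*|/|x_1 − x*|)
  = ln(1.0264×10⁻⁷/5.7910×10⁻⁵) / ln(5.7910×10⁻⁵/2.6571×10⁻³)
  = ln(0.00177241) / ln(0.0217944)
  = -6.335415 / -3.826102 ≈ 1.655841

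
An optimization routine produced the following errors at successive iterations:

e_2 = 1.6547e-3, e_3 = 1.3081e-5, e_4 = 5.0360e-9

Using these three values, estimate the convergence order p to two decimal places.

p ≈ ln(e_4/e_3) / ln(e_3/e_2)
  = ln(5.0360e-9/1.3081e-5) / ln(1.3081e-5/1.6547e-3)
  = ln(0.000384986) / ln(0.00790536)
  = -7.86230 / -4.84021 ≈ 1.62437

1.62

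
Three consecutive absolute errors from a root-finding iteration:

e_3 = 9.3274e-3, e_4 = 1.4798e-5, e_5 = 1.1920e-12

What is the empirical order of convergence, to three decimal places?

p ≈ ln(e_5/e_4) / ln(e_4/e_3)
  = ln(1.1920e-12/1.4798e-5) / ln(1.4798e-5/9.3274e-3)
  = ln(8.05514e-08) / ln(0.00158651)
  = -16.334370 / -6.446219 ≈ 2.533946

2.534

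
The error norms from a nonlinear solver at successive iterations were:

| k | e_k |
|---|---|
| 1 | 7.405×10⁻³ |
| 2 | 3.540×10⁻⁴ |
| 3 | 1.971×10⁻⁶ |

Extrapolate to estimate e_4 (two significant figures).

First estimate the order: p ≈ ln(e_3/e_2) / ln(e_2/e_1) = ln(1.971×10⁻⁶/3.540×10⁻⁴)/ln(3.540×10⁻⁴/7.405×10⁻³) = ln(0.0055678)/ln(0.0478055) ≈ 1.7071.
Then e_4 ≈ e_3·(e_3/e_2)^p = 1.971×10⁻⁶·(0.0055678)^1.7071 = 1.971×10⁻⁶·0.000141794 ≈ 2.795e-10.

2.8e-10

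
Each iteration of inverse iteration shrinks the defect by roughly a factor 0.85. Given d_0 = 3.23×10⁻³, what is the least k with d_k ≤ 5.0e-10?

97

After k steps, d_k ≈ 3.23×10⁻³·0.85^k.
Need 0.85^k ≤ 5.0e-10/3.23×10⁻³ = 1.54799e-07.
k ≥ ln(1.54799e-07)/ln(0.85) = -15.6811/-0.16252 = 96.487.
Smallest integer k = 97.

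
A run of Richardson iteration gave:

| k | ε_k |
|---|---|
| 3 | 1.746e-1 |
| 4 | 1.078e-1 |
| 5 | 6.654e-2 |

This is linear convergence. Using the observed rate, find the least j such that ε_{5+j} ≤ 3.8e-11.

Rate ρ ≈ ε_5/ε_4 = 6.654e-2/1.078e-1 = 0.6173.
After j more steps, ε_{5+j} ≈ 6.654e-2·ρ^j; need ρ^j ≤ 3.8e-11/6.654e-2 = 5.71085e-10.
j ≥ ln(5.71085e-10)/ln(0.6173) = -21.2835/-0.48240 = 44.120.
So 45 more iterations are needed.

45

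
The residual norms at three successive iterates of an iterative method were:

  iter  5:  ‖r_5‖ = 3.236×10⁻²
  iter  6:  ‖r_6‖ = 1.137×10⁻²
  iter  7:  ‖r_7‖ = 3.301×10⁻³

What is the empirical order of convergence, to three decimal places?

1.182

p ≈ ln(‖r_7‖/‖r_6‖) / ln(‖r_6‖/‖r_5‖)
  = ln(3.301×10⁻³/1.137×10⁻²) / ln(1.137×10⁻²/3.236×10⁻²)
  = ln(0.290325) / ln(0.35136)
  = -1.236754 / -1.045944 ≈ 1.182429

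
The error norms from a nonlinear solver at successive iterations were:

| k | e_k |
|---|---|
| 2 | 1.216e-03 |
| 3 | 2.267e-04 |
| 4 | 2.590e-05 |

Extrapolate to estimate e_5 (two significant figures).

First estimate the order: p ≈ ln(e_4/e_3) / ln(e_3/e_2) = ln(2.590e-05/2.267e-04)/ln(2.267e-04/1.216e-03) = ln(0.114248)/ln(0.186431) ≈ 1.2915.
Then e_5 ≈ e_4·(e_4/e_3)^p = 2.590e-05·(0.114248)^1.2915 = 2.590e-05·0.0607032 ≈ 1.572e-06.

1.6e-6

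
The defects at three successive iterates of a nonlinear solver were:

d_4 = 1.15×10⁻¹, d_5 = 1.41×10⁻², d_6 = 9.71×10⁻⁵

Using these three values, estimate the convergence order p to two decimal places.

p ≈ ln(d_6/d_5) / ln(d_5/d_4)
  = ln(9.71×10⁻⁵/1.41×10⁻²) / ln(1.41×10⁻²/1.15×10⁻¹)
  = ln(0.00688652) / ln(0.122609)
  = -4.97819 / -2.09875 ≈ 2.37198

2.37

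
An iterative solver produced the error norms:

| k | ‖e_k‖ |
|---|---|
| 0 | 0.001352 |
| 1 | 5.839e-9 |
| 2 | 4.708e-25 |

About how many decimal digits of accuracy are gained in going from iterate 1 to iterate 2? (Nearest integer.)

16

Digits gained ≈ log₁₀(‖e_1‖/‖e_2‖) = log₁₀(5.839e-9/4.708e-25) = log₁₀(1.24023e+16) ≈ 16.094.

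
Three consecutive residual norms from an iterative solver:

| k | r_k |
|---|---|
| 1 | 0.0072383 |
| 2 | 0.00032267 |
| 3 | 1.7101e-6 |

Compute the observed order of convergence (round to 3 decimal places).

1.685

p ≈ ln(r_3/r_2) / ln(r_2/r_1)
  = ln(1.7101e-6/0.00032267) / ln(0.00032267/0.0072383)
  = ln(0.00529984) / ln(0.0445781)
  = -5.240079 / -3.110513 ≈ 1.684635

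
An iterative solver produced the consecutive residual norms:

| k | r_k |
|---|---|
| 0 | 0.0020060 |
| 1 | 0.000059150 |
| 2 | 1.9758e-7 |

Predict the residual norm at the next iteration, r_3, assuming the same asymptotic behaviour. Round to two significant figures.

First estimate the order: p ≈ ln(r_2/r_1) / ln(r_1/r_0) = ln(1.9758e-7/0.000059150)/ln(0.000059150/0.0020060) = ln(0.00334032)/ln(0.0294865) ≈ 1.6180.
Then r_3 ≈ r_2·(r_2/r_1)^p = 1.9758e-7·(0.00334032)^1.6180 = 1.9758e-7·9.8512e-05 ≈ 1.946e-11.

1.9e-11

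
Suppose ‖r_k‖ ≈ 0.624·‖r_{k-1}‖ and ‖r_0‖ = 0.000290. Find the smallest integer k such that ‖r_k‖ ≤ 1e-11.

37

After k steps, ‖r_k‖ ≈ 0.000290·0.624^k.
Need 0.624^k ≤ 1e-11/0.000290 = 3.44828e-08.
k ≥ ln(3.44828e-08)/ln(0.624) = -17.1828/-0.47160 = 36.435.
Smallest integer k = 37.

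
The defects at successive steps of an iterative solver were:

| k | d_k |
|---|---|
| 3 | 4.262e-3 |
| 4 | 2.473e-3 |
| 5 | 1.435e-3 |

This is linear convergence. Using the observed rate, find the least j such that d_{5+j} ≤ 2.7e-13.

Rate ρ ≈ d_5/d_4 = 1.435e-3/2.473e-3 = 0.5803.
After j more steps, d_{5+j} ≈ 1.435e-3·ρ^j; need ρ^j ≤ 2.7e-13/1.435e-3 = 1.88153e-10.
j ≥ ln(1.88153e-10)/ln(0.5803) = -22.3938/-0.54421 = 41.149.
So 42 more iterations are needed.

42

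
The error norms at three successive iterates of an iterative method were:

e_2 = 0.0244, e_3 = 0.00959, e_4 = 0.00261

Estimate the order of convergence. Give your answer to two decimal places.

p ≈ ln(e_4/e_3) / ln(e_3/e_2)
  = ln(0.00261/0.00959) / ln(0.00959/0.0244)
  = ln(0.272158) / ln(0.393033)
  = -1.30137 / -0.93386 ≈ 1.39354

1.39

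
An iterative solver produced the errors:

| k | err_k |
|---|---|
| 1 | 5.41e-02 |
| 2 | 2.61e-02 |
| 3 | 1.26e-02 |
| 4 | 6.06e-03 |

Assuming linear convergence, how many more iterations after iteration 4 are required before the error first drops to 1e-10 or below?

Rate ρ ≈ err_4/err_3 = 6.06e-03/1.26e-02 = 0.4810.
After j more steps, err_{4+j} ≈ 6.06e-03·ρ^j; need ρ^j ≤ 1e-10/6.06e-03 = 1.65017e-08.
j ≥ ln(1.65017e-08)/ln(0.4810) = -17.9198/-0.73189 = 24.484.
So 25 more iterations are needed.

25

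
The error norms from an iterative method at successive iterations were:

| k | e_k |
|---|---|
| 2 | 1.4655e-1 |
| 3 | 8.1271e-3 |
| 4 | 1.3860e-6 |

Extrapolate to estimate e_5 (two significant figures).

6.9e-18

First estimate the order: p ≈ ln(e_4/e_3) / ln(e_3/e_2) = ln(1.3860e-6/8.1271e-3)/ln(8.1271e-3/1.4655e-1) = ln(0.000170541)/ln(0.0554562) ≈ 3.0000.
Then e_5 ≈ e_4·(e_4/e_3)^p = 1.3860e-6·(0.000170541)^3.0000 = 1.3860e-6·4.96005e-12 ≈ 6.875e-18.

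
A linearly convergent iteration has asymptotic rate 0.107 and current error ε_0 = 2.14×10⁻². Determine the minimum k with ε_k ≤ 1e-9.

After k steps, ε_k ≈ 2.14×10⁻²·0.107^k.
Need 0.107^k ≤ 1e-9/2.14×10⁻² = 4.6729e-08.
k ≥ ln(4.6729e-08)/ln(0.107) = -16.8789/-2.23493 = 7.552.
Smallest integer k = 8.

8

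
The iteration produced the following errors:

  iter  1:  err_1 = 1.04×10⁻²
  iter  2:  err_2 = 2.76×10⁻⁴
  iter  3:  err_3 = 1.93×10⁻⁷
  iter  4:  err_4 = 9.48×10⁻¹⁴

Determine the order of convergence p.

Consecutive ratios: err_4/err_3 = 9.48×10⁻¹⁴/1.93×10⁻⁷ = 4.91192e-07, err_3/err_2 = 1.93×10⁻⁷/2.76×10⁻⁴ = 0.000699275.
p ≈ ln(4.91192e-07)/ln(0.000699275) = -14.5264/-7.2655 ≈ 2.00.
So the convergence is quadratic (order 2).

2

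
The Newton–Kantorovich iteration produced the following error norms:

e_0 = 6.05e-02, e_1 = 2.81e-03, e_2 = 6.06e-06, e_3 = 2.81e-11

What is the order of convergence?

2

Consecutive ratios: e_3/e_2 = 2.81e-11/6.06e-06 = 4.63696e-06, e_2/e_1 = 6.06e-06/2.81e-03 = 0.00215658.
p ≈ ln(4.63696e-06)/ln(0.00215658) = -12.2815/-6.1392 ≈ 2.00.
So the convergence is quadratic (order 2).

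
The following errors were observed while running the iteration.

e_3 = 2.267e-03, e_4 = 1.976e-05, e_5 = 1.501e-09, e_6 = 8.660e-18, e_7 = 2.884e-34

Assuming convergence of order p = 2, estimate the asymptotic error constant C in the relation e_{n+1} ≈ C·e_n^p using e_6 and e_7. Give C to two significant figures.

C ≈ e_7 / e_6^2
  = 2.884e-34 / (8.660e-18)^2
  = 2.884e-34 / 7.49956e-35 ≈ 3.8456

3.8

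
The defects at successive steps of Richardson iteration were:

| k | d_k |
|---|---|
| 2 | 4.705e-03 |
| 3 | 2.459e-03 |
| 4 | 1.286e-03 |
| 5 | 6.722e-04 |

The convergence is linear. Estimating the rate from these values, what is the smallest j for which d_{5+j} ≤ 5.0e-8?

Rate ρ ≈ d_5/d_4 = 6.722e-04/1.286e-03 = 0.5227.
After j more steps, d_{5+j} ≈ 6.722e-04·ρ^j; need ρ^j ≤ 5.0e-8/6.722e-04 = 7.43826e-05.
j ≥ ln(7.43826e-05)/ln(0.5227) = -9.5063/-0.64875 = 14.653.
So 15 more iterations are needed.

15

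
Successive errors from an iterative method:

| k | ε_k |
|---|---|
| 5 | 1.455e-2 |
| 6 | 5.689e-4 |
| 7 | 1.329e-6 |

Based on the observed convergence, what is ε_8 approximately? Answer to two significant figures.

1.6e-11

First estimate the order: p ≈ ln(ε_7/ε_6) / ln(ε_6/ε_5) = ln(1.329e-6/5.689e-4)/ln(5.689e-4/1.455e-2) = ln(0.00233609)/ln(0.0390997) ≈ 1.8692.
Then ε_8 ≈ ε_7·(ε_7/ε_6)^p = 1.329e-6·(0.00233609)^1.8692 = 1.329e-6·1.20554e-05 ≈ 1.602e-11.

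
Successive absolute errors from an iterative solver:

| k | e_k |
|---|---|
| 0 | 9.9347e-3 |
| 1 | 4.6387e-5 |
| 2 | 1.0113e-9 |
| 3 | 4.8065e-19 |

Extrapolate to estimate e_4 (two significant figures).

1.1e-37

First estimate the order: p ≈ ln(e_3/e_2) / ln(e_2/e_1) = ln(4.8065e-19/1.0113e-9)/ln(1.0113e-9/4.6387e-5) = ln(4.75279e-10)/ln(2.18014e-05) ≈ 2.0000.
Then e_4 ≈ e_3·(e_3/e_2)^p = 4.8065e-19·(4.75279e-10)^2.0000 = 4.8065e-19·2.2589e-19 ≈ 1.086e-37.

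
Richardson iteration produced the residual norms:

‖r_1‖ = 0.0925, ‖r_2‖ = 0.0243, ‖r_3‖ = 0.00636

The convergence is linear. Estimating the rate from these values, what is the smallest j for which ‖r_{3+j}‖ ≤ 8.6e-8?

Rate ρ ≈ ‖r_3‖/‖r_2‖ = 0.00636/0.0243 = 0.2617.
After j more steps, ‖r_{3+j}‖ ≈ 0.00636·ρ^j; need ρ^j ≤ 8.6e-8/0.00636 = 1.3522e-05.
j ≥ ln(1.3522e-05)/ln(0.2617) = -11.2112/-1.34056 = 8.363.
So 9 more iterations are needed.

9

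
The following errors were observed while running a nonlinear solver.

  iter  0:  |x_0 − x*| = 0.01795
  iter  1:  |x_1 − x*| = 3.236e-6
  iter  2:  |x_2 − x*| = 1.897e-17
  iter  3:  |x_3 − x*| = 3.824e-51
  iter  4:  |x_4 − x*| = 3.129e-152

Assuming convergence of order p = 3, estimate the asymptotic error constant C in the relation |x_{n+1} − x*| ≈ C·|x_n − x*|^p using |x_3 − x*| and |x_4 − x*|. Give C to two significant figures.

0.56

C ≈ |x_4 − x*| / |x_3 − x*|^3
  = 3.129e-152 / (3.824e-51)^3
  = 3.129e-152 / 5.59183e-152 ≈ 0.55957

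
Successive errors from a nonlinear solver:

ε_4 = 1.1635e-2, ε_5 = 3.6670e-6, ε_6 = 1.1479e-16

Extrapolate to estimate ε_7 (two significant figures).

3.5e-48

First estimate the order: p ≈ ln(ε_6/ε_5) / ln(ε_5/ε_4) = ln(1.1479e-16/3.6670e-6)/ln(3.6670e-6/1.1635e-2) = ln(3.13035e-11)/ln(0.00031517) ≈ 3.0000.
Then ε_7 ≈ ε_6·(ε_6/ε_5)^p = 1.1479e-16·(3.13035e-11)^3.0000 = 1.1479e-16·3.06746e-32 ≈ 3.521e-48.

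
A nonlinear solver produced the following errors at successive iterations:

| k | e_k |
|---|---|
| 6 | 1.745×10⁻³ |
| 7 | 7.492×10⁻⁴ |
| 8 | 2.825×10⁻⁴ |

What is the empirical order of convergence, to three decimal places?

1.154

p ≈ ln(e_8/e_7) / ln(e_7/e_6)
  = ln(2.825×10⁻⁴/7.492×10⁻⁴) / ln(7.492×10⁻⁴/1.745×10⁻³)
  = ln(0.377069) / ln(0.429341)
  = -0.975327 / -0.845504 ≈ 1.153545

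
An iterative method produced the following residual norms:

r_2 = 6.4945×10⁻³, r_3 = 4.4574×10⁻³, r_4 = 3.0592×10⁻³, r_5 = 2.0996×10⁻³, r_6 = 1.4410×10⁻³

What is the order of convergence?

1

Consecutive ratios: r_6/r_5 = 1.4410×10⁻³/2.0996×10⁻³ = 0.686321, r_5/r_4 = 2.0996×10⁻³/3.0592×10⁻³ = 0.686323.
p ≈ ln(0.686321)/ln(0.686323) = -0.3764/-0.3764 ≈ 1.00.
So the convergence is linear (order 1).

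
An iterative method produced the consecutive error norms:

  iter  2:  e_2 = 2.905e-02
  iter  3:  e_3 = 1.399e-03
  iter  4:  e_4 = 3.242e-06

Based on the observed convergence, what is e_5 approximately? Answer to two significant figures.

1.7e-11

First estimate the order: p ≈ ln(e_4/e_3) / ln(e_3/e_2) = ln(3.242e-06/1.399e-03)/ln(1.399e-03/2.905e-02) = ln(0.00231737)/ln(0.0481583) ≈ 2.0003.
Then e_5 ≈ e_4·(e_4/e_3)^p = 3.242e-06·(0.00231737)^2.0003 = 3.242e-06·5.36044e-06 ≈ 1.738e-11.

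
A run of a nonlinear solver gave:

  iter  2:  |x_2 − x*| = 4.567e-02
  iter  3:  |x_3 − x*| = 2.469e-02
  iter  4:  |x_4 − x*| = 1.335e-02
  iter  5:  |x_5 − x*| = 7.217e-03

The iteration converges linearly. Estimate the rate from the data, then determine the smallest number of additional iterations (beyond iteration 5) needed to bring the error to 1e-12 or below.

37

Rate ρ ≈ |x_5 − x*|/|x_4 − x*| = 7.217e-03/1.335e-02 = 0.5406.
After j more steps, |x_{5+j} − x*| ≈ 7.217e-03·ρ^j; need ρ^j ≤ 1e-12/7.217e-03 = 1.38562e-10.
j ≥ ln(1.38562e-10)/ln(0.5406) = -22.6997/-0.61508 = 36.905.
So 37 more iterations are needed.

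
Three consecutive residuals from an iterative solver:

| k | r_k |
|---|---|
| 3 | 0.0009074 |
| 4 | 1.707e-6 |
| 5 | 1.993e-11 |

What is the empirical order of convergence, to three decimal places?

p ≈ ln(r_5/r_4) / ln(r_4/r_3)
  = ln(1.993e-11/1.707e-6) / ln(1.707e-6/0.0009074)
  = ln(1.16755e-05) / ln(0.0018812)
  = -11.358018 / -6.275845 ≈ 1.809799

1.810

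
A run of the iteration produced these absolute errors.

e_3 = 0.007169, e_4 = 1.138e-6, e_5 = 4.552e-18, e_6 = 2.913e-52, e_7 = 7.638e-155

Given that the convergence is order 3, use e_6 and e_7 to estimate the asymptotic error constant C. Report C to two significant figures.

3.1

C ≈ e_7 / e_6^3
  = 7.638e-155 / (2.913e-52)^3
  = 7.638e-155 / 2.47185e-155 ≈ 3.09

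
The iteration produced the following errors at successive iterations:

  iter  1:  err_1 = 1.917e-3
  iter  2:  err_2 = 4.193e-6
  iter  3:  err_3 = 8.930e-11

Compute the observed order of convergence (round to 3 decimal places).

p ≈ ln(err_3/err_2) / ln(err_2/err_1)
  = ln(8.930e-11/4.193e-6) / ln(4.193e-6/1.917e-3)
  = ln(2.12974e-05) / ln(0.00218727)
  = -10.756926 / -6.125101 ≈ 1.756204

1.756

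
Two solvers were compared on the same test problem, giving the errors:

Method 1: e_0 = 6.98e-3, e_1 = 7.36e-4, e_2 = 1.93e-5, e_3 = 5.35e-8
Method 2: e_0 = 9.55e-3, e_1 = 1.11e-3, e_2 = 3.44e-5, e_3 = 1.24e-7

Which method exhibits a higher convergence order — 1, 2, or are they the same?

Method 1: p ≈ ln(5.35e-8/1.93e-5)/ln(1.93e-5/7.36e-4) ≈ 1.62.
Method 2: p ≈ ln(1.24e-7/3.44e-5)/ln(3.44e-5/1.11e-3) ≈ 1.62.
Both orders ≈ 1.6 — effectively the same.

same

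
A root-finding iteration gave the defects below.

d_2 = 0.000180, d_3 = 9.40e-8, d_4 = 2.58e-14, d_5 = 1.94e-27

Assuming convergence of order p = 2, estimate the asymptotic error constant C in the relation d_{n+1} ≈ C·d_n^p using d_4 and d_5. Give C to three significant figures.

C ≈ d_5 / d_4^2
  = 1.94e-27 / (2.58e-14)^2
  = 1.94e-27 / 6.6564e-28 ≈ 2.9145

2.91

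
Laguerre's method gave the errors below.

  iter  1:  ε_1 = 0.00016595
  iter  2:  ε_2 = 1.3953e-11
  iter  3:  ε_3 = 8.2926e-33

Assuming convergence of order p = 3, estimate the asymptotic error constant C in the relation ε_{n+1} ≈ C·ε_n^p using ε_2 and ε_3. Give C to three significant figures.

3.05

C ≈ ε_3 / ε_2^3
  = 8.2926e-33 / (1.3953e-11)^3
  = 8.2926e-33 / 2.71646e-33 ≈ 3.0527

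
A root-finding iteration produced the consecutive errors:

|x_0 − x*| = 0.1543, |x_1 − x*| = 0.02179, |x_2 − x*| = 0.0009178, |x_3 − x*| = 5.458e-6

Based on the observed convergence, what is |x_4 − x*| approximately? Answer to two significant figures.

1.4e-9

First estimate the order: p ≈ ln(|x_3 − x*|/|x_2 − x*|) / ln(|x_2 − x*|/|x_1 − x*|) = ln(5.458e-6/0.0009178)/ln(0.0009178/0.02179) = ln(0.00594683)/ln(0.0421202) ≈ 1.6181.
Then |x_4 − x*| ≈ |x_3 − x*|·(|x_3 − x*|/|x_2 − x*|)^p = 5.458e-6·(0.00594683)^1.6181 = 5.458e-6·0.000250364 ≈ 1.366e-09.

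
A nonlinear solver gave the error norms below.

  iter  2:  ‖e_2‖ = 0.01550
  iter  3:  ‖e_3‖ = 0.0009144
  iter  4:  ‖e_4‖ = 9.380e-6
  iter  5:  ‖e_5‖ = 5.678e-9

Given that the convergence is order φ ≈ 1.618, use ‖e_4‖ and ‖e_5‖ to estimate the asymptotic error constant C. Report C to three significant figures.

C ≈ ‖e_5‖ / ‖e_4‖^1.618
  = 5.678e-9 / (9.380e-6)^1.618
  = 5.678e-9 / 7.32865e-09 ≈ 0.77477

0.775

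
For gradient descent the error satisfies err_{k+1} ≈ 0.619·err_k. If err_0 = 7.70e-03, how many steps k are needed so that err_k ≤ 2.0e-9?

32

After k steps, err_k ≈ 7.70e-03·0.619^k.
Need 0.619^k ≤ 2.0e-9/7.70e-03 = 2.5974e-07.
k ≥ ln(2.5974e-07)/ln(0.619) = -15.1636/-0.47965 = 31.614.
Smallest integer k = 32.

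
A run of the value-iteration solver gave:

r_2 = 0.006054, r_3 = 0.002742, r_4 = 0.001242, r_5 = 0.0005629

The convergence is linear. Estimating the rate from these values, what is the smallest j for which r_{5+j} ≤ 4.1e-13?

Rate ρ ≈ r_5/r_4 = 0.0005629/0.001242 = 0.4532.
After j more steps, r_{5+j} ≈ 0.0005629·ρ^j; need ρ^j ≤ 4.1e-13/0.0005629 = 7.28371e-10.
j ≥ ln(7.28371e-10)/ln(0.4532) = -21.0402/-0.79142 = 26.585.
So 27 more iterations are needed.

27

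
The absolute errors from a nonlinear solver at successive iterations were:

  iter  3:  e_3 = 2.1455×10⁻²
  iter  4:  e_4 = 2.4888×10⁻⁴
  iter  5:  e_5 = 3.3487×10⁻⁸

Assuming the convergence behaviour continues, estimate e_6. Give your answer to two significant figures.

6.1e-16

First estimate the order: p ≈ ln(e_5/e_4) / ln(e_4/e_3) = ln(3.3487×10⁻⁸/2.4888×10⁻⁴)/ln(2.4888×10⁻⁴/2.1455×10⁻²) = ln(0.000134551)/ln(0.0116001) ≈ 2.0000.
Then e_6 ≈ e_5·(e_5/e_4)^p = 3.3487×10⁻⁸·(0.000134551)^2.0000 = 3.3487×10⁻⁸·1.8104e-08 ≈ 6.062e-16.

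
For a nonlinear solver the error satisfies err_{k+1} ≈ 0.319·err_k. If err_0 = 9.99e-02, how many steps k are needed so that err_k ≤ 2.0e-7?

After k steps, err_k ≈ 9.99e-02·0.319^k.
Need 0.319^k ≤ 2.0e-7/9.99e-02 = 2.002e-06.
k ≥ ln(2.002e-06)/ln(0.319) = -13.1214/-1.14256 = 11.484.
Smallest integer k = 12.

12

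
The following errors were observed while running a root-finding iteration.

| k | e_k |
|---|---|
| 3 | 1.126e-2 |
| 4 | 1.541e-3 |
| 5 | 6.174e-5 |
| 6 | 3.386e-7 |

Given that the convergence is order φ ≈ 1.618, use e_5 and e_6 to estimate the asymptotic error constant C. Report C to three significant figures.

2.19

C ≈ e_6 / e_5^1.618
  = 3.386e-7 / (6.174e-5)^1.618
  = 3.386e-7 / 1.54574e-07 ≈ 2.1905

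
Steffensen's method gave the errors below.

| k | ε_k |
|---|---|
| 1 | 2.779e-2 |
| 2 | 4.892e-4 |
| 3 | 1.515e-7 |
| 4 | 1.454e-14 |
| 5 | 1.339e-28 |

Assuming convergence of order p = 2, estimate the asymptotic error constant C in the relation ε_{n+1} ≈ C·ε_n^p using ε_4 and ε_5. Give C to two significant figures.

0.63

C ≈ ε_5 / ε_4^2
  = 1.339e-28 / (1.454e-14)^2
  = 1.339e-28 / 2.11412e-28 ≈ 0.63336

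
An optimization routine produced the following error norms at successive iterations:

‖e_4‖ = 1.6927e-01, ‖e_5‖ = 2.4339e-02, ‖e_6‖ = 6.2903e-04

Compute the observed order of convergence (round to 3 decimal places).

p ≈ ln(‖e_6‖/‖e_5‖) / ln(‖e_5‖/‖e_4‖)
  = ln(6.2903e-04/2.4339e-02) / ln(2.4339e-02/1.6927e-01)
  = ln(0.0258445) / ln(0.143788)
  = -3.655657 / -1.939415 ≈ 1.884928

1.885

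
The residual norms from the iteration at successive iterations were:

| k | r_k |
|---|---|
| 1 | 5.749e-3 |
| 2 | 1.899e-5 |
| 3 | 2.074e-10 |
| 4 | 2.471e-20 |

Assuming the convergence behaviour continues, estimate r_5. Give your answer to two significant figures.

First estimate the order: p ≈ ln(r_4/r_3) / ln(r_3/r_2) = ln(2.471e-20/2.074e-10)/ln(2.074e-10/1.899e-5) = ln(1.19142e-10)/ln(1.09215e-05) ≈ 2.0001.
Then r_5 ≈ r_4·(r_4/r_3)^p = 2.471e-20·(1.19142e-10)^2.0001 = 2.471e-20·1.41624e-20 ≈ 3.5e-40.

3.5e-40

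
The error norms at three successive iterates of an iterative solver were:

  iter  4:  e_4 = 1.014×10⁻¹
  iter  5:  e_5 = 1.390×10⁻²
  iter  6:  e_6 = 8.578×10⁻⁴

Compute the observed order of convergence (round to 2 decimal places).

1.40

p ≈ ln(e_6/e_5) / ln(e_5/e_4)
  = ln(8.578×10⁻⁴/1.390×10⁻²) / ln(1.390×10⁻²/1.014×10⁻¹)
  = ln(0.0617122) / ln(0.137081)
  = -2.78527 / -1.98718 ≈ 1.40162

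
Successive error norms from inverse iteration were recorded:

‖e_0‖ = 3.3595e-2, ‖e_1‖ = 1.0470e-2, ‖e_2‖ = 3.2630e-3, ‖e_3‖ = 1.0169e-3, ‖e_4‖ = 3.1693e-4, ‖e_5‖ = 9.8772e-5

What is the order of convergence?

1

Consecutive ratios: ‖e_5‖/‖e_4‖ = 9.8772e-5/3.1693e-4 = 0.311652, ‖e_4‖/‖e_3‖ = 3.1693e-4/1.0169e-3 = 0.311663.
p ≈ ln(0.311652)/ln(0.311663) = -1.1659/-1.1658 ≈ 1.00.
So the convergence is linear (order 1).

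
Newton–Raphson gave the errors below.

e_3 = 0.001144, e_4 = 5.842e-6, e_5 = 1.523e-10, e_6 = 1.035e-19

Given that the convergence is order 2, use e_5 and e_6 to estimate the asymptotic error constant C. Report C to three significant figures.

C ≈ e_6 / e_5^2
  = 1.035e-19 / (1.523e-10)^2
  = 1.035e-19 / 2.31953e-20 ≈ 4.4621

4.46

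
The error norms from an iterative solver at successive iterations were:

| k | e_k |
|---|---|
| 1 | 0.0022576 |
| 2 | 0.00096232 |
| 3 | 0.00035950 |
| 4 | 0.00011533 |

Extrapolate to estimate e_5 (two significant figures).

First estimate the order: p ≈ ln(e_4/e_3) / ln(e_3/e_2) = ln(0.00011533/0.00035950)/ln(0.00035950/0.00096232) = ln(0.320807)/ln(0.373576) ≈ 1.1547.
Then e_5 ≈ e_4·(e_4/e_3)^p = 0.00011533·(0.320807)^1.1547 = 0.00011533·0.269067 ≈ 3.103e-05.

3.1e-5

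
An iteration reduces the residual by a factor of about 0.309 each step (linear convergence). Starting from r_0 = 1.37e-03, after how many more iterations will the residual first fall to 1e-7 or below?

After k steps, r_k ≈ 1.37e-03·0.309^k.
Need 0.309^k ≤ 1e-7/1.37e-03 = 7.29927e-05.
k ≥ ln(7.29927e-05)/ln(0.309) = -9.5252/-1.17441 = 8.111.
Smallest integer k = 9.

9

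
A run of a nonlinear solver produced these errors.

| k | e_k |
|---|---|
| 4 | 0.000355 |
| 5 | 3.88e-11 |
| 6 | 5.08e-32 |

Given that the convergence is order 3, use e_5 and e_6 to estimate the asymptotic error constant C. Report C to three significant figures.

C ≈ e_6 / e_5^3
  = 5.08e-32 / (3.88e-11)^3
  = 5.08e-32 / 5.84111e-32 ≈ 0.8697

0.870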